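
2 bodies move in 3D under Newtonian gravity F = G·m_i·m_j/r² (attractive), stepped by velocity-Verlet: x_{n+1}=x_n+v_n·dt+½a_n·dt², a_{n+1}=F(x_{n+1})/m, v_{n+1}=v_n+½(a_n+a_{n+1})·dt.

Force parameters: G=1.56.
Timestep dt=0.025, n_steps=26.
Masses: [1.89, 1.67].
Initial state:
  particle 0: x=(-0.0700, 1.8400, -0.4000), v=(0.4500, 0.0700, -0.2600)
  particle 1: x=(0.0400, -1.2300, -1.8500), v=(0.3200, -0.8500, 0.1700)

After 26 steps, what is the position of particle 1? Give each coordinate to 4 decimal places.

step 0: x0=(-0.0700, 1.8400, -0.4000) x1=(0.0400, -1.2300, -1.8500)
step 1: x0=(-0.0587, 1.8417, -0.4065) x1=(0.0480, -1.2512, -1.8457)
step 2: x0=(-0.0475, 1.8432, -0.4131) x1=(0.0560, -1.2722, -1.8414)
step 3: x0=(-0.0362, 1.8447, -0.4198) x1=(0.0640, -1.2931, -1.8369)
step 4: x0=(-0.0250, 1.8460, -0.4265) x1=(0.0720, -1.3139, -1.8325)
step 5: x0=(-0.0137, 1.8472, -0.4332) x1=(0.0799, -1.3345, -1.8279)
step 6: x0=(-0.0024, 1.8482, -0.4400) x1=(0.0879, -1.3549, -1.8233)
step 7: x0=(0.0089, 1.8492, -0.4469) x1=(0.0959, -1.3753, -1.8187)
step 8: x0=(0.0201, 1.8500, -0.4538) x1=(0.1039, -1.3955, -1.8139)
step 9: x0=(0.0314, 1.8507, -0.4608) x1=(0.1118, -1.4155, -1.8092)
step 10: x0=(0.0427, 1.8513, -0.4678) x1=(0.1198, -1.4354, -1.8043)
step 11: x0=(0.0540, 1.8517, -0.4749) x1=(0.1277, -1.4552, -1.7994)
step 12: x0=(0.0653, 1.8520, -0.4820) x1=(0.1357, -1.4749, -1.7945)
step 13: x0=(0.0766, 1.8523, -0.4892) x1=(0.1436, -1.4944, -1.7895)
step 14: x0=(0.0879, 1.8524, -0.4964) x1=(0.1516, -1.5138, -1.7844)
step 15: x0=(0.0992, 1.8524, -0.5036) x1=(0.1595, -1.5330, -1.7793)
step 16: x0=(0.1105, 1.8522, -0.5109) x1=(0.1675, -1.5521, -1.7742)
step 17: x0=(0.1218, 1.8520, -0.5182) x1=(0.1754, -1.5711, -1.7690)
step 18: x0=(0.1331, 1.8516, -0.5256) x1=(0.1834, -1.5900, -1.7637)
step 19: x0=(0.1444, 1.8511, -0.5330) x1=(0.1913, -1.6087, -1.7584)
step 20: x0=(0.1557, 1.8505, -0.5405) x1=(0.1992, -1.6273, -1.7531)
step 21: x0=(0.1670, 1.8498, -0.5480) x1=(0.2072, -1.6458, -1.7477)
step 22: x0=(0.1783, 1.8490, -0.5555) x1=(0.2151, -1.6641, -1.7423)
step 23: x0=(0.1896, 1.8481, -0.5631) x1=(0.2230, -1.6823, -1.7368)
step 24: x0=(0.2009, 1.8470, -0.5707) x1=(0.2310, -1.7004, -1.7313)
step 25: x0=(0.2122, 1.8459, -0.5784) x1=(0.2389, -1.7184, -1.7258)
step 26: x0=(0.2235, 1.8446, -0.5861) x1=(0.2468, -1.7362, -1.7202)

(0.2468, -1.7362, -1.7202)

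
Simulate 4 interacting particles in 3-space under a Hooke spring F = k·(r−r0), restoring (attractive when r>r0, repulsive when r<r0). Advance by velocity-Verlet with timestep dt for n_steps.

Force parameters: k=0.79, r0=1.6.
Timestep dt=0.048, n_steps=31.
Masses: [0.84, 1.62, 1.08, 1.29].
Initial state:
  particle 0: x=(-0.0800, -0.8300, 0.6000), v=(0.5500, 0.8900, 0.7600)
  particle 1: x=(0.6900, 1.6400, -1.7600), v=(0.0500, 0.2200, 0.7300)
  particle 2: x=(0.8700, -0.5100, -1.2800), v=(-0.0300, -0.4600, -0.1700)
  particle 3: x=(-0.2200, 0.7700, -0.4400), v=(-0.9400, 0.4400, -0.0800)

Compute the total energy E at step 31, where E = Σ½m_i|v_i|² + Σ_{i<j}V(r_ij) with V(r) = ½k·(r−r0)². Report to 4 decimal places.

step 0: x0=(-0.0800, -0.8300, 0.6000) x1=(0.6900, 1.6400, -1.7600) x2=(0.8700, -0.5100, -1.2800) x3=(-0.2200, 0.7700, -0.4400)
step 1: x0=(-0.0529, -0.7855, 0.6344) x1=(0.6921, 1.6494, -1.7241) x2=(0.8682, -0.5315, -1.2878) x3=(-0.2649, 0.7909, -0.4439)
step 2: x0=(-0.0245, -0.7374, 0.6646) x1=(0.6937, 1.6565, -1.6864) x2=(0.8656, -0.5517, -1.2947) x3=(-0.3093, 0.8112, -0.4480)
step 3: x0=(0.0051, -0.6858, 0.6906) x1=(0.6948, 1.6614, -1.6471) x2=(0.8621, -0.5704, -1.3006) x3=(-0.3532, 0.8309, -0.4523)
step 4: x0=(0.0358, -0.6310, 0.7123) x1=(0.6955, 1.6641, -1.6061) x2=(0.8577, -0.5876, -1.3056) x3=(-0.3965, 0.8500, -0.4567)
step 5: x0=(0.0676, -0.5729, 0.7298) x1=(0.6956, 1.6645, -1.5635) x2=(0.8523, -0.6030, -1.3094) x3=(-0.4390, 0.8683, -0.4612)
step 6: x0=(0.1004, -0.5119, 0.7432) x1=(0.6954, 1.6628, -1.5194) x2=(0.8460, -0.6168, -1.3122) x3=(-0.4809, 0.8858, -0.4660)
step 7: x0=(0.1340, -0.4481, 0.7524) x1=(0.6947, 1.6591, -1.4738) x2=(0.8387, -0.6286, -1.3137) x3=(-0.5219, 0.9026, -0.4709)
step 8: x0=(0.1684, -0.3816, 0.7577) x1=(0.6937, 1.6534, -1.4269) x2=(0.8304, -0.6384, -1.3139) x3=(-0.5622, 0.9185, -0.4759)
step 9: x0=(0.2034, -0.3127, 0.7590) x1=(0.6923, 1.6457, -1.3787) x2=(0.8210, -0.6462, -1.3129) x3=(-0.6015, 0.9336, -0.4811)
step 10: x0=(0.2390, -0.2417, 0.7565) x1=(0.6906, 1.6361, -1.3293) x2=(0.8105, -0.6519, -1.3105) x3=(-0.6399, 0.9477, -0.4864)
step 11: x0=(0.2750, -0.1686, 0.7505) x1=(0.6886, 1.6249, -1.2788) x2=(0.7990, -0.6555, -1.3068) x3=(-0.6773, 0.9609, -0.4919)
step 12: x0=(0.3113, -0.0938, 0.7409) x1=(0.6864, 1.6119, -1.2273) x2=(0.7864, -0.6567, -1.3017) x3=(-0.7137, 0.9732, -0.4975)
step 13: x0=(0.3479, -0.0174, 0.7281) x1=(0.6839, 1.5975, -1.1750) x2=(0.7727, -0.6558, -1.2953) x3=(-0.7491, 0.9846, -0.5032)
step 14: x0=(0.3845, 0.0602, 0.7121) x1=(0.6813, 1.5816, -1.1218) x2=(0.7579, -0.6525, -1.2874) x3=(-0.7834, 0.9950, -0.5090)
step 15: x0=(0.4211, 0.1389, 0.6933) x1=(0.6784, 1.5643, -1.0680) x2=(0.7421, -0.6469, -1.2782) x3=(-0.8165, 1.0045, -0.5150)
step 16: x0=(0.4576, 0.2184, 0.6717) x1=(0.6754, 1.5459, -1.0136) x2=(0.7253, -0.6391, -1.2676) x3=(-0.8486, 1.0130, -0.5211)
step 17: x0=(0.4939, 0.2985, 0.6478) x1=(0.6723, 1.5263, -0.9587) x2=(0.7074, -0.6289, -1.2557) x3=(-0.8794, 1.0206, -0.5272)
step 18: x0=(0.5298, 0.3789, 0.6216) x1=(0.6690, 1.5058, -0.9036) x2=(0.6886, -0.6165, -1.2424) x3=(-0.9091, 1.0273, -0.5335)
step 19: x0=(0.5654, 0.4594, 0.5934) x1=(0.6657, 1.4845, -0.8482) x2=(0.6688, -0.6018, -1.2278) x3=(-0.9375, 1.0330, -0.5398)
step 20: x0=(0.6003, 0.5398, 0.5635) x1=(0.6622, 1.4625, -0.7928) x2=(0.6480, -0.5849, -1.2119) x3=(-0.9646, 1.0379, -0.5461)
step 21: x0=(0.6347, 0.6199, 0.5322) x1=(0.6586, 1.4398, -0.7375) x2=(0.6263, -0.5658, -1.1948) x3=(-0.9905, 1.0419, -0.5525)
step 22: x0=(0.6683, 0.6995, 0.4997) x1=(0.6549, 1.4167, -0.6823) x2=(0.6038, -0.5446, -1.1764) x3=(-1.0149, 1.0452, -0.5589)
step 23: x0=(0.7012, 0.7784, 0.4662) x1=(0.6510, 1.3932, -0.6274) x2=(0.5804, -0.5214, -1.1569) x3=(-1.0380, 1.0476, -0.5652)
step 24: x0=(0.7332, 0.8563, 0.4321) x1=(0.6470, 1.3695, -0.5730) x2=(0.5562, -0.4963, -1.1363) x3=(-1.0597, 1.0493, -0.5716)
step 25: x0=(0.7643, 0.9332, 0.3977) x1=(0.6428, 1.3456, -0.5192) x2=(0.5313, -0.4692, -1.1146) x3=(-1.0800, 1.0503, -0.5778)
step 26: x0=(0.7945, 1.0090, 0.3631) x1=(0.6383, 1.3216, -0.4661) x2=(0.5058, -0.4404, -1.0919) x3=(-1.0987, 1.0506, -0.5839)
step 27: x0=(0.8239, 1.0835, 0.3287) x1=(0.6334, 1.2975, -0.4138) x2=(0.4795, -0.4098, -1.0682) x3=(-1.1159, 1.0504, -0.5899)
step 28: x0=(0.8524, 1.1569, 0.2948) x1=(0.6282, 1.2735, -0.3625) x2=(0.4527, -0.3776, -1.0436) x3=(-1.1316, 1.0496, -0.5958)
step 29: x0=(0.8802, 1.2290, 0.2615) x1=(0.6224, 1.2493, -0.3122) x2=(0.4254, -0.3438, -1.0182) x3=(-1.1456, 1.0484, -0.6014)
step 30: x0=(0.9074, 1.3002, 0.2289) x1=(0.6159, 1.2251, -0.2630) x2=(0.3976, -0.3087, -0.9920) x3=(-1.1580, 1.0468, -0.6068)
step 31: x0=(0.9342, 1.3708, 0.1971) x1=(0.6085, 1.2005, -0.2149) x2=(0.3694, -0.2721, -0.9651) x3=(-1.1688, 1.0449, -0.6120)
step 0 velocities: v0=(0.5500, 0.8900, 0.7600) v1=(0.0500, 0.2200, 0.7300) v2=(-0.0300, -0.4600, -0.1700) v3=(-0.9400, 0.4400, -0.0800)
step 0: KE=2.0045, PE=1.7766, E=3.7811
step 31 velocities: v0=(0.5554, 1.4658, -0.6563) v1=(-0.1629, -0.5165, 0.9918) v2=(-0.5907, 0.7737, 0.5674) v3=(-0.2067, -0.0429, -0.1039)
step 31: KE=2.9686, PE=0.8139, E=3.7825

3.7825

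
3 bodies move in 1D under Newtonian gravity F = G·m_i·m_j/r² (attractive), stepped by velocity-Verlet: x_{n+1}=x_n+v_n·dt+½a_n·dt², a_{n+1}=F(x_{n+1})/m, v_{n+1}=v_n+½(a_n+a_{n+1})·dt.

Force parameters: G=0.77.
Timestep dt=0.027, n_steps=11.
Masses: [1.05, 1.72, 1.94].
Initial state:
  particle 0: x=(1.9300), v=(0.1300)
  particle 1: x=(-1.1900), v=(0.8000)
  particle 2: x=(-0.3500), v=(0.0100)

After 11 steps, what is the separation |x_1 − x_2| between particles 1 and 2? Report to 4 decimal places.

0.3575

step 0: x0=(1.9300) x1=(-1.1900) x2=(-0.3500)
step 1: x0=(1.9334) x1=(-1.1676) x2=(-0.3504)
step 2: x0=(1.9364) x1=(-1.1435) x2=(-0.3520)
step 3: x0=(1.9391) x1=(-1.1176) x2=(-0.3552)
step 4: x0=(1.9416) x1=(-1.0898) x2=(-0.3598)
step 5: x0=(1.9437) x1=(-1.0598) x2=(-0.3662)
step 6: x0=(1.9455) x1=(-1.0276) x2=(-0.3745)
step 7: x0=(1.9470) x1=(-0.9927) x2=(-0.3849)
step 8: x0=(1.9482) x1=(-0.9548) x2=(-0.3978)
step 9: x0=(1.9490) x1=(-0.9133) x2=(-0.4137)
step 10: x0=(1.9496) x1=(-0.8674) x2=(-0.4334)
step 11: x0=(1.9498) x1=(-0.8156) x2=(-0.4581)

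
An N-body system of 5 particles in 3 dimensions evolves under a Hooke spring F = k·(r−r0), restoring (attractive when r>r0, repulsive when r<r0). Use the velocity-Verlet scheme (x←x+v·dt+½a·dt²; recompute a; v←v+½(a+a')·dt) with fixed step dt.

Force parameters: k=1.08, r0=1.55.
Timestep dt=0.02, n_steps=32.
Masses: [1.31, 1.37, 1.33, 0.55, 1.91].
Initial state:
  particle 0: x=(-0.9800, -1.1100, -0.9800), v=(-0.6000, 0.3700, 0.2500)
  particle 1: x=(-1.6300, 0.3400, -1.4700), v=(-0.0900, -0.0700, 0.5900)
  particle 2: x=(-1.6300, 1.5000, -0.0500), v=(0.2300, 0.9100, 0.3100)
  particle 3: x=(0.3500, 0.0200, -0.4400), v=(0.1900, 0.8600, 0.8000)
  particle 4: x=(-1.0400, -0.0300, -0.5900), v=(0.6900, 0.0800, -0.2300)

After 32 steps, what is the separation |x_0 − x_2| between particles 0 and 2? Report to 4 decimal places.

2.5453

step 0: x0=(-0.9800, -1.1100, -0.9800) x1=(-1.6300, 0.3400, -1.4700) x2=(-1.6300, 1.5000, -0.0500) x3=(0.3500, 0.0200, -0.4400) x4=(-1.0400, -0.0300, -0.5900)
step 1: x0=(-0.9920, -1.1024, -0.9749) x1=(-1.6317, 0.3386, -1.4582) x2=(-1.6252, 1.5179, -0.0439) x3=(0.3532, 0.0374, -0.4241) x4=(-1.0262, -0.0284, -0.5945)
step 2: x0=(-1.0041, -1.0945, -0.9698) x1=(-1.6333, 0.3373, -1.4462) x2=(-1.6201, 1.5350, -0.0382) x3=(0.3554, 0.0552, -0.4084) x4=(-1.0124, -0.0266, -0.5990)
step 3: x0=(-1.0161, -1.0862, -0.9645) x1=(-1.6348, 0.3360, -1.4343) x2=(-1.6146, 1.5515, -0.0326) x3=(0.3563, 0.0733, -0.3929) x4=(-0.9986, -0.0248, -0.6033)
step 4: x0=(-1.0282, -1.0776, -0.9591) x1=(-1.6361, 0.3348, -1.4222) x2=(-1.6087, 1.5673, -0.0274) x3=(0.3562, 0.0918, -0.3776) x4=(-0.9848, -0.0228, -0.6075)
step 5: x0=(-1.0404, -1.0686, -0.9535) x1=(-1.6373, 0.3336, -1.4100) x2=(-1.6025, 1.5823, -0.0225) x3=(0.3549, 0.1106, -0.3625) x4=(-0.9710, -0.0208, -0.6115)
step 6: x0=(-1.0525, -1.0592, -0.9479) x1=(-1.6384, 0.3326, -1.3978) x2=(-1.5960, 1.5967, -0.0178) x3=(0.3525, 0.1298, -0.3476) x4=(-0.9572, -0.0186, -0.6155)
step 7: x0=(-1.0646, -1.0495, -0.9421) x1=(-1.6394, 0.3316, -1.3855) x2=(-1.5891, 1.6103, -0.0135) x3=(0.3490, 0.1492, -0.3330) x4=(-0.9434, -0.0164, -0.6193)
step 8: x0=(-1.0768, -1.0395, -0.9361) x1=(-1.6403, 0.3307, -1.3731) x2=(-1.5818, 1.6232, -0.0094) x3=(0.3443, 0.1690, -0.3186) x4=(-0.9296, -0.0140, -0.6231)
step 9: x0=(-1.0889, -1.0291, -0.9301) x1=(-1.6411, 0.3299, -1.3607) x2=(-1.5742, 1.6353, -0.0056) x3=(0.3386, 0.1890, -0.3044) x4=(-0.9157, -0.0115, -0.6267)
step 10: x0=(-1.1010, -1.0184, -0.9239) x1=(-1.6418, 0.3293, -1.3481) x2=(-1.5663, 1.6467, -0.0021) x3=(0.3318, 0.2093, -0.2905) x4=(-0.9019, -0.0088, -0.6302)
step 11: x0=(-1.1131, -1.0074, -0.9175) x1=(-1.6423, 0.3287, -1.3355) x2=(-1.5581, 1.6574, 0.0011) x3=(0.3239, 0.2298, -0.2768) x4=(-0.8880, -0.0060, -0.6336)
step 12: x0=(-1.1252, -0.9960, -0.9110) x1=(-1.6428, 0.3283, -1.3228) x2=(-1.5496, 1.6673, 0.0041) x3=(0.3149, 0.2506, -0.2633) x4=(-0.8742, -0.0031, -0.6368)
step 13: x0=(-1.1373, -0.9843, -0.9043) x1=(-1.6432, 0.3280, -1.3100) x2=(-1.5407, 1.6766, 0.0067) x3=(0.3050, 0.2716, -0.2501) x4=(-0.8603, -0.0001, -0.6400)
step 14: x0=(-1.1494, -0.9723, -0.8975) x1=(-1.6436, 0.3278, -1.2972) x2=(-1.5316, 1.6850, 0.0091) x3=(0.2940, 0.2928, -0.2370) x4=(-0.8464, 0.0031, -0.6431)
step 15: x0=(-1.1614, -0.9600, -0.8905) x1=(-1.6439, 0.3278, -1.2843) x2=(-1.5221, 1.6928, 0.0112) x3=(0.2821, 0.3142, -0.2243) x4=(-0.8325, 0.0063, -0.6461)
step 16: x0=(-1.1735, -0.9474, -0.8834) x1=(-1.6441, 0.3280, -1.2713) x2=(-1.5124, 1.6998, 0.0131) x3=(0.2692, 0.3357, -0.2117) x4=(-0.8186, 0.0098, -0.6490)
step 17: x0=(-1.1855, -0.9345, -0.8761) x1=(-1.6442, 0.3283, -1.2582) x2=(-1.5024, 1.7062, 0.0146) x3=(0.2554, 0.3575, -0.1994) x4=(-0.8047, 0.0133, -0.6517)
step 18: x0=(-1.1975, -0.9212, -0.8687) x1=(-1.6443, 0.3288, -1.2451) x2=(-1.4922, 1.7118, 0.0159) x3=(0.2407, 0.3793, -0.1873) x4=(-0.7907, 0.0170, -0.6545)
step 19: x0=(-1.2094, -0.9077, -0.8610) x1=(-1.6444, 0.3294, -1.2318) x2=(-1.4817, 1.7167, 0.0169) x3=(0.2252, 0.4013, -0.1754) x4=(-0.7767, 0.0208, -0.6571)
step 20: x0=(-1.2213, -0.8939, -0.8533) x1=(-1.6444, 0.3302, -1.2186) x2=(-1.4710, 1.7209, 0.0177) x3=(0.2088, 0.4234, -0.1636) x4=(-0.7627, 0.0247, -0.6596)
step 21: x0=(-1.2332, -0.8798, -0.8453) x1=(-1.6444, 0.3312, -1.2052) x2=(-1.4600, 1.7244, 0.0182) x3=(0.1917, 0.4457, -0.1521) x4=(-0.7486, 0.0288, -0.6621)
step 22: x0=(-1.2451, -0.8655, -0.8372) x1=(-1.6444, 0.3324, -1.1918) x2=(-1.4489, 1.7273, 0.0185) x3=(0.1738, 0.4680, -0.1408) x4=(-0.7346, 0.0330, -0.6645)
step 23: x0=(-1.2569, -0.8508, -0.8289) x1=(-1.6443, 0.3338, -1.1784) x2=(-1.4375, 1.7295, 0.0185) x3=(0.1552, 0.4904, -0.1296) x4=(-0.7205, 0.0373, -0.6669)
step 24: x0=(-1.2688, -0.8360, -0.8204) x1=(-1.6443, 0.3354, -1.1648) x2=(-1.4260, 1.7311, 0.0183) x3=(0.1360, 0.5128, -0.1186) x4=(-0.7063, 0.0416, -0.6692)
step 25: x0=(-1.2805, -0.8208, -0.8117) x1=(-1.6442, 0.3372, -1.1513) x2=(-1.4143, 1.7321, 0.0178) x3=(0.1161, 0.5353, -0.1078) x4=(-0.6921, 0.0461, -0.6715)
step 26: x0=(-1.2923, -0.8054, -0.8029) x1=(-1.6441, 0.3392, -1.1376) x2=(-1.4024, 1.7324, 0.0171) x3=(0.0956, 0.5579, -0.0971) x4=(-0.6779, 0.0507, -0.6737)
step 27: x0=(-1.3040, -0.7898, -0.7939) x1=(-1.6441, 0.3413, -1.1239) x2=(-1.3904, 1.7321, 0.0162) x3=(0.0745, 0.5805, -0.0865) x4=(-0.6637, 0.0554, -0.6759)
step 28: x0=(-1.3156, -0.7739, -0.7847) x1=(-1.6440, 0.3437, -1.1102) x2=(-1.3783, 1.7313, 0.0151) x3=(0.0529, 0.6031, -0.0761) x4=(-0.6494, 0.0602, -0.6781)
step 29: x0=(-1.3273, -0.7578, -0.7753) x1=(-1.6440, 0.3464, -1.0964) x2=(-1.3660, 1.7298, 0.0138) x3=(0.0308, 0.6257, -0.0657) x4=(-0.6350, 0.0651, -0.6802)
step 30: x0=(-1.3388, -0.7415, -0.7657) x1=(-1.6439, 0.3492, -1.0826) x2=(-1.3537, 1.7279, 0.0122) x3=(0.0083, 0.6483, -0.0554) x4=(-0.6206, 0.0700, -0.6824)
step 31: x0=(-1.3504, -0.7250, -0.7560) x1=(-1.6440, 0.3523, -1.0688) x2=(-1.3412, 1.7254, 0.0105) x3=(-0.0147, 0.6709, -0.0452) x4=(-0.6061, 0.0750, -0.6845)
step 32: x0=(-1.3619, -0.7083, -0.7461) x1=(-1.6440, 0.3555, -1.0549) x2=(-1.3287, 1.7224, 0.0086) x3=(-0.0381, 0.6934, -0.0351) x4=(-0.5916, 0.0801, -0.6866)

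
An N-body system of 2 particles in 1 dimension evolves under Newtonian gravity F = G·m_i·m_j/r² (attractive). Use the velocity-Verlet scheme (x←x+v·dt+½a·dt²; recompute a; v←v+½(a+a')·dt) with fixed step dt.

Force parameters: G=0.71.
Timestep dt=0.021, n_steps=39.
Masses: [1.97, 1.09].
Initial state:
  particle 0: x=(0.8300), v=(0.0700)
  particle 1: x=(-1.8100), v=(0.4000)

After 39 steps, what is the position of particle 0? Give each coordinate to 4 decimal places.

(0.8467)

step 0: x0=(0.8300) x1=(-1.8100)
step 1: x0=(0.8314) x1=(-1.8016)
step 2: x0=(0.8328) x1=(-1.7930)
step 3: x0=(0.8342) x1=(-1.7844)
step 4: x0=(0.8355) x1=(-1.7757)
step 5: x0=(0.8367) x1=(-1.7669)
step 6: x0=(0.8379) x1=(-1.7580)
step 7: x0=(0.8391) x1=(-1.7490)
step 8: x0=(0.8402) x1=(-1.7399)
step 9: x0=(0.8412) x1=(-1.7308)
step 10: x0=(0.8422) x1=(-1.7215)
step 11: x0=(0.8431) x1=(-1.7121)
step 12: x0=(0.8440) x1=(-1.7027)
step 13: x0=(0.8449) x1=(-1.6931)
step 14: x0=(0.8457) x1=(-1.6835)
step 15: x0=(0.8464) x1=(-1.6738)
step 16: x0=(0.8471) x1=(-1.6639)
step 17: x0=(0.8477) x1=(-1.6540)
step 18: x0=(0.8482) x1=(-1.6440)
step 19: x0=(0.8488) x1=(-1.6338)
step 20: x0=(0.8492) x1=(-1.6236)
step 21: x0=(0.8496) x1=(-1.6133)
step 22: x0=(0.8500) x1=(-1.6028)
step 23: x0=(0.8502) x1=(-1.5923)
step 24: x0=(0.8505) x1=(-1.5816)
step 25: x0=(0.8506) x1=(-1.5709)
step 26: x0=(0.8508) x1=(-1.5600)
step 27: x0=(0.8508) x1=(-1.5491)
step 28: x0=(0.8508) x1=(-1.5380)
step 29: x0=(0.8507) x1=(-1.5269)
step 30: x0=(0.8506) x1=(-1.5156)
step 31: x0=(0.8504) x1=(-1.5042)
step 32: x0=(0.8502) x1=(-1.4927)
step 33: x0=(0.8499) x1=(-1.4811)
step 34: x0=(0.8495) x1=(-1.4693)
step 35: x0=(0.8491) x1=(-1.4575)
step 36: x0=(0.8486) x1=(-1.4455)
step 37: x0=(0.8480) x1=(-1.4335)
step 38: x0=(0.8474) x1=(-1.4213)
step 39: x0=(0.8467) x1=(-1.4090)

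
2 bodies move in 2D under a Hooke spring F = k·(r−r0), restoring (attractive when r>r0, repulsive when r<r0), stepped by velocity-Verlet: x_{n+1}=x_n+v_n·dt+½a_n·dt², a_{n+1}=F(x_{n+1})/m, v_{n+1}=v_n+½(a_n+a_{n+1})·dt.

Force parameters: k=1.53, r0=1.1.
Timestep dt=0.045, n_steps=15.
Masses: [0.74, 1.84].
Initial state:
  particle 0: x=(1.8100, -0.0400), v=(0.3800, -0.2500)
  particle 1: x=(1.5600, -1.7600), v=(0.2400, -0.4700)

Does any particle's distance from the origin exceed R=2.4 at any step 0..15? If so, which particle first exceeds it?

step 0: x0=(1.8100, -0.0400) x1=(1.5600, -1.7600)
step 1: x0=(1.8269, -0.0526) x1=(1.5709, -1.7806)
step 2: x0=(1.8434, -0.0678) x1=(1.5819, -1.8002)
step 3: x0=(1.8595, -0.0858) x1=(1.5931, -1.8186)
step 4: x0=(1.8752, -0.1064) x1=(1.6045, -1.8360)
step 5: x0=(1.8905, -0.1298) x1=(1.6160, -1.8523)
step 6: x0=(1.9053, -0.1558) x1=(1.6277, -1.8675)
step 7: x0=(1.9197, -0.1844) x1=(1.6396, -1.8816)
step 8: x0=(1.9337, -0.2156) x1=(1.6517, -1.8948)
step 9: x0=(1.9473, -0.2493) x1=(1.6639, -1.9069)
step 10: x0=(1.9605, -0.2854) x1=(1.6763, -1.9181)
step 11: x0=(1.9732, -0.3237) x1=(1.6888, -1.9283)
step 12: x0=(1.9856, -0.3643) x1=(1.7015, -1.9377)
step 13: x0=(1.9976, -0.4069) x1=(1.7143, -1.9462)
step 14: x0=(2.0093, -0.4514) x1=(1.7273, -1.9540)
step 15: x0=(2.0206, -0.4977) x1=(1.7405, -1.9610)

yes, particle 1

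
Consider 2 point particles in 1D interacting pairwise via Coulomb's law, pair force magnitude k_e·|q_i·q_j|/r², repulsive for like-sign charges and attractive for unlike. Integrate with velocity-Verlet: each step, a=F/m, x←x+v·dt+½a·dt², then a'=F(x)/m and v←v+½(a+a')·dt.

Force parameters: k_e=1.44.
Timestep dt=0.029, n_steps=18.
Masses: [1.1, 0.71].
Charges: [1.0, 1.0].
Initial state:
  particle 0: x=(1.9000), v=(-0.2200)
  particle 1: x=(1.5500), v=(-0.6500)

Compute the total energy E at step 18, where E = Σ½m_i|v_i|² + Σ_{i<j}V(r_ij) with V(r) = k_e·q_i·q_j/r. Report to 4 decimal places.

4.2800

step 0: x0=(1.9000) x1=(1.5500)
step 1: x0=(1.8981) x1=(1.5242)
step 2: x0=(1.9041) x1=(1.4862)
step 3: x0=(1.9164) x1=(1.4384)
step 4: x0=(1.9335) x1=(1.3832)
step 5: x0=(1.9542) x1=(1.3223)
step 6: x0=(1.9777) x1=(1.2571)
step 7: x0=(2.0034) x1=(1.1887)
step 8: x0=(2.0306) x1=(1.1177)
step 9: x0=(2.0593) x1=(1.0447)
step 10: x0=(2.0889) x1=(0.9700)
step 11: x0=(2.1195) x1=(0.8939)
step 12: x0=(2.1508) x1=(0.8167)
step 13: x0=(2.1827) x1=(0.7385)
step 14: x0=(2.2151) x1=(0.6596)
step 15: x0=(2.2480) x1=(0.5799)
step 16: x0=(2.2812) x1=(0.4996)
step 17: x0=(2.3149) x1=(0.4187)
step 18: x0=(2.3488) x1=(0.3374)
step 0 velocities: v0=(-0.2200) v1=(-0.6500)
step 0: KE=0.1766, PE=4.1143, E=4.2909
step 18 velocities: v0=(1.1748) v1=(-2.8110)
step 18: KE=3.5641, PE=0.7159, E=4.2800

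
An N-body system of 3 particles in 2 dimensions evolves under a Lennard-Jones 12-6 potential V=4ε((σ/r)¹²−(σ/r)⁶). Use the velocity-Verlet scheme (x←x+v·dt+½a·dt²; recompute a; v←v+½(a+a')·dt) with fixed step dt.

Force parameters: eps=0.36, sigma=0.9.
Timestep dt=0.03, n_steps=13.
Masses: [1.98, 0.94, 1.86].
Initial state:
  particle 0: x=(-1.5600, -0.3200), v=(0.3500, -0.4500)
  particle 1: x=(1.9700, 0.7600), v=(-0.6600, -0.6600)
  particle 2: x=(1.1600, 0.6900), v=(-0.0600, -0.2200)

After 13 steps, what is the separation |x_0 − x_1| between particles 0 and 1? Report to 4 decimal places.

4.0967

step 0: x0=(-1.5600, -0.3200) x1=(1.9700, 0.7600) x2=(1.1600, 0.6900)
step 1: x0=(-1.5495, -0.3335) x1=(1.9752, 0.7424) x2=(1.1456, 0.6823)
step 2: x0=(-1.5390, -0.3470) x1=(2.0156, 0.7273) x2=(1.1134, 0.6733)
step 3: x0=(-1.5285, -0.3605) x1=(2.0644, 0.7127) x2=(1.0769, 0.6641)
step 4: x0=(-1.5180, -0.3740) x1=(2.1138, 0.6981) x2=(1.0401, 0.6548)
step 5: x0=(-1.5075, -0.3875) x1=(2.1625, 0.6835) x2=(1.0037, 0.6456)
step 6: x0=(-1.4970, -0.4010) x1=(2.2103, 0.6689) x2=(0.9677, 0.6364)
step 7: x0=(-1.4865, -0.4145) x1=(2.2574, 0.6543) x2=(0.9321, 0.6272)
step 8: x0=(-1.4759, -0.4280) x1=(2.3039, 0.6396) x2=(0.8967, 0.6180)
step 9: x0=(-1.4654, -0.4415) x1=(2.3502, 0.6250) x2=(0.8615, 0.6088)
step 10: x0=(-1.4549, -0.4550) x1=(2.3962, 0.6103) x2=(0.8265, 0.5995)
step 11: x0=(-1.4444, -0.4685) x1=(2.4420, 0.5957) x2=(0.7915, 0.5903)
step 12: x0=(-1.4339, -0.4819) x1=(2.4877, 0.5810) x2=(0.7565, 0.5811)
step 13: x0=(-1.4233, -0.4954) x1=(2.5334, 0.5663) x2=(0.7216, 0.5719)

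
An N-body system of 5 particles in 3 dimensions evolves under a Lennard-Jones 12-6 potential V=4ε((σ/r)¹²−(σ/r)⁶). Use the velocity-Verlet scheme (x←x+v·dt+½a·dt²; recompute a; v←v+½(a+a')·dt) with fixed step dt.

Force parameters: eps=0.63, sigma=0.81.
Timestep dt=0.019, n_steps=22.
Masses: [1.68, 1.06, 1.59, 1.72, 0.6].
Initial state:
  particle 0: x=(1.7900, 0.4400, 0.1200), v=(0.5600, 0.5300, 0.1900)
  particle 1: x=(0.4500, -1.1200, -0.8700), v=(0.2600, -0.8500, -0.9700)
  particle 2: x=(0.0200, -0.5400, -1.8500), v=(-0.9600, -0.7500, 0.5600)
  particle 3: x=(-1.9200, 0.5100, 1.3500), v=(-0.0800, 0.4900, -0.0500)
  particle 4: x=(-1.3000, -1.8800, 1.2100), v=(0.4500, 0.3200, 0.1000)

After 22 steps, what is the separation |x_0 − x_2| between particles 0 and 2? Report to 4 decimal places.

3.3367

step 0: x0=(1.7900, 0.4400, 0.1200) x1=(0.4500, -1.1200, -0.8700) x2=(0.0200, -0.5400, -1.8500) x3=(-1.9200, 0.5100, 1.3500) x4=(-1.3000, -1.8800, 1.2100)
step 1: x0=(1.8006, 0.4501, 0.1236) x1=(0.4549, -1.1361, -0.8886) x2=(0.0018, -0.5543, -1.8393) x3=(-1.9215, 0.5193, 1.3490) x4=(-1.2914, -1.8739, 1.2119)
step 2: x0=(1.8113, 0.4601, 0.1272) x1=(0.4597, -1.1520, -0.9074) x2=(-0.0163, -0.5687, -1.8284) x3=(-1.9230, 0.5286, 1.3481) x4=(-1.2829, -1.8678, 1.2138)
step 3: x0=(1.8219, 0.4702, 0.1308) x1=(0.4643, -1.1677, -0.9264) x2=(-0.0344, -0.5832, -1.8173) x3=(-1.9246, 0.5379, 1.3471) x4=(-1.2743, -1.8617, 1.2157)
step 4: x0=(1.8325, 0.4803, 0.1344) x1=(0.4688, -1.1833, -0.9458) x2=(-0.0523, -0.5979, -1.8061) x3=(-1.9261, 0.5472, 1.3462) x4=(-1.2658, -1.8556, 1.2176)
step 5: x0=(1.8432, 0.4903, 0.1380) x1=(0.4731, -1.1987, -0.9654) x2=(-0.0701, -0.6126, -1.7946) x3=(-1.9276, 0.5565, 1.3452) x4=(-1.2572, -1.8495, 1.2195)
step 6: x0=(1.8538, 0.5004, 0.1416) x1=(0.4772, -1.2138, -0.9853) x2=(-0.0878, -0.6275, -1.7830) x3=(-1.9291, 0.5658, 1.3443) x4=(-1.2487, -1.8434, 1.2214)
step 7: x0=(1.8644, 0.5104, 0.1452) x1=(0.4811, -1.2287, -1.0055) x2=(-0.1053, -0.6426, -1.7711) x3=(-1.9306, 0.5751, 1.3433) x4=(-1.2401, -1.8373, 1.2233)
step 8: x0=(1.8751, 0.5205, 0.1488) x1=(0.4847, -1.2434, -1.0261) x2=(-0.1227, -0.6578, -1.7591) x3=(-1.9321, 0.5844, 1.3424) x4=(-1.2316, -1.8312, 1.2252)
step 9: x0=(1.8857, 0.5306, 0.1524) x1=(0.4881, -1.2579, -1.0469) x2=(-0.1399, -0.6732, -1.7468) x3=(-1.9337, 0.5937, 1.3414) x4=(-1.2230, -1.8251, 1.2270)
step 10: x0=(1.8963, 0.5406, 0.1560) x1=(0.4913, -1.2721, -1.0681) x2=(-0.1569, -0.6887, -1.7343) x3=(-1.9352, 0.6030, 1.3405) x4=(-1.2145, -1.8190, 1.2289)
step 11: x0=(1.9069, 0.5507, 0.1596) x1=(0.4941, -1.2860, -1.0895) x2=(-0.1737, -0.7044, -1.7216) x3=(-1.9367, 0.6123, 1.3395) x4=(-1.2059, -1.8128, 1.2308)
step 12: x0=(1.9176, 0.5607, 0.1632) x1=(0.4966, -1.2996, -1.1113) x2=(-0.1903, -0.7204, -1.7088) x3=(-1.9382, 0.6216, 1.3386) x4=(-1.1974, -1.8067, 1.2327)
step 13: x0=(1.9282, 0.5708, 0.1668) x1=(0.4987, -1.3129, -1.1334) x2=(-0.2067, -0.7365, -1.6957) x3=(-1.9397, 0.6309, 1.3376) x4=(-1.1888, -1.8006, 1.2346)
step 14: x0=(1.9388, 0.5808, 0.1704) x1=(0.5005, -1.3259, -1.1557) x2=(-0.2228, -0.7528, -1.6824) x3=(-1.9412, 0.6402, 1.3367) x4=(-1.1803, -1.7944, 1.2365)
step 15: x0=(1.9494, 0.5909, 0.1740) x1=(0.5019, -1.3386, -1.1784) x2=(-0.2387, -0.7693, -1.6689) x3=(-1.9427, 0.6495, 1.3357) x4=(-1.1717, -1.7883, 1.2383)
step 16: x0=(1.9601, 0.6009, 0.1776) x1=(0.5029, -1.3510, -1.2013) x2=(-0.2543, -0.7861, -1.6552) x3=(-1.9443, 0.6588, 1.3348) x4=(-1.1632, -1.7821, 1.2402)
step 17: x0=(1.9707, 0.6110, 0.1812) x1=(0.5034, -1.3631, -1.2245) x2=(-0.2696, -0.8030, -1.6414) x3=(-1.9458, 0.6681, 1.3338) x4=(-1.1546, -1.7760, 1.2421)
step 18: x0=(1.9813, 0.6210, 0.1848) x1=(0.5035, -1.3748, -1.2479) x2=(-0.2846, -0.8202, -1.6274) x3=(-1.9473, 0.6773, 1.3329) x4=(-1.1461, -1.7698, 1.2440)
step 19: x0=(1.9919, 0.6311, 0.1884) x1=(0.5031, -1.3862, -1.2715) x2=(-0.2992, -0.8376, -1.6132) x3=(-1.9488, 0.6866, 1.3319) x4=(-1.1375, -1.7637, 1.2458)
step 20: x0=(2.0025, 0.6411, 0.1920) x1=(0.5022, -1.3973, -1.2954) x2=(-0.3136, -0.8552, -1.5990) x3=(-1.9503, 0.6959, 1.3310) x4=(-1.1290, -1.7575, 1.2477)
step 21: x0=(2.0131, 0.6512, 0.1956) x1=(0.5009, -1.4080, -1.3194) x2=(-0.3276, -0.8730, -1.5845) x3=(-1.9518, 0.7052, 1.3300) x4=(-1.1204, -1.7513, 1.2496)
step 22: x0=(2.0238, 0.6612, 0.1992) x1=(0.4990, -1.4185, -1.3436) x2=(-0.3413, -0.8911, -1.5700) x3=(-1.9533, 0.7145, 1.3291) x4=(-1.1119, -1.7452, 1.2514)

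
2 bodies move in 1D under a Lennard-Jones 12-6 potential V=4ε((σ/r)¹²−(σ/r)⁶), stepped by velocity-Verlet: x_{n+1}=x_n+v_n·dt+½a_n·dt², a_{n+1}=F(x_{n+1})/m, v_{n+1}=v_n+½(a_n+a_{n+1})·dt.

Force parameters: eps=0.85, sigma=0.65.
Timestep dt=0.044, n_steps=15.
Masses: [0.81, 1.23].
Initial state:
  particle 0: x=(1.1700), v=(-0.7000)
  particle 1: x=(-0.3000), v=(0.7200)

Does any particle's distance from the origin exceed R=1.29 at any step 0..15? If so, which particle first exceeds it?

step 0: x0=(1.1700) x1=(-0.3000)
step 1: x0=(1.1391) x1=(-0.2682)
step 2: x0=(1.1078) x1=(-0.2363)
step 3: x0=(1.0761) x1=(-0.2040)
step 4: x0=(1.0438) x1=(-0.1713)
step 5: x0=(1.0106) x1=(-0.1380)
step 6: x0=(0.9760) x1=(-0.1039)
step 7: x0=(0.9395) x1=(-0.0685)
step 8: x0=(0.9001) x1=(-0.0311)
step 9: x0=(0.8560) x1=(0.0094)
step 10: x0=(0.8049) x1=(0.0544)
step 11: x0=(0.7496) x1=(0.1022)
step 12: x0=(0.7753) x1=(0.0967)
step 13: x0=(0.8313) x1=(0.0712)
step 14: x0=(0.8817) x1=(0.0494)
step 15: x0=(0.9250) x1=(0.0323)

no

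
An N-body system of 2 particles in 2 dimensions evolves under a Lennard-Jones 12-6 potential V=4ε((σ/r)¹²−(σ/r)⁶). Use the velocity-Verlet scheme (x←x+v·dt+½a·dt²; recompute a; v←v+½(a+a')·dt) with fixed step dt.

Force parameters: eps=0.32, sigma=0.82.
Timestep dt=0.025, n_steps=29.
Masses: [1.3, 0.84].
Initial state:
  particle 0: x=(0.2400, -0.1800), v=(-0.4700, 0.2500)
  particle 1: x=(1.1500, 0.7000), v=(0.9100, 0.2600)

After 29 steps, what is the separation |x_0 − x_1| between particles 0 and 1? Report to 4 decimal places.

2.0256

step 0: x0=(0.2400, -0.1800) x1=(1.1500, 0.7000)
step 1: x0=(0.2283, -0.1737) x1=(1.1726, 0.7064)
step 2: x0=(0.2168, -0.1673) x1=(1.1951, 0.7126)
step 3: x0=(0.2053, -0.1607) x1=(1.2174, 0.7187)
step 4: x0=(0.1939, -0.1541) x1=(1.2396, 0.7247)
step 5: x0=(0.1827, -0.1475) x1=(1.2616, 0.7305)
step 6: x0=(0.1715, -0.1407) x1=(1.2834, 0.7362)
step 7: x0=(0.1604, -0.1339) x1=(1.3052, 0.7419)
step 8: x0=(0.1493, -0.1271) x1=(1.3269, 0.7474)
step 9: x0=(0.1383, -0.1202) x1=(1.3485, 0.7529)
step 10: x0=(0.1273, -0.1132) x1=(1.3700, 0.7584)
step 11: x0=(0.1164, -0.1063) x1=(1.3914, 0.7638)
step 12: x0=(0.1056, -0.0993) x1=(1.4128, 0.7691)
step 13: x0=(0.0948, -0.0923) x1=(1.4341, 0.7744)
step 14: x0=(0.0840, -0.0852) x1=(1.4554, 0.7797)
step 15: x0=(0.0732, -0.0782) x1=(1.4766, 0.7850)
step 16: x0=(0.0625, -0.0711) x1=(1.4977, 0.7902)
step 17: x0=(0.0518, -0.0640) x1=(1.5189, 0.7954)
step 18: x0=(0.0411, -0.0569) x1=(1.5399, 0.8006)
step 19: x0=(0.0305, -0.0498) x1=(1.5610, 0.8057)
step 20: x0=(0.0198, -0.0426) x1=(1.5820, 0.8109)
step 21: x0=(0.0092, -0.0355) x1=(1.6030, 0.8160)
step 22: x0=(-0.0014, -0.0283) x1=(1.6240, 0.8211)
step 23: x0=(-0.0120, -0.0212) x1=(1.6450, 0.8262)
step 24: x0=(-0.0226, -0.0140) x1=(1.6659, 0.8313)
step 25: x0=(-0.0331, -0.0069) x1=(1.6868, 0.8364)
step 26: x0=(-0.0437, 0.0003) x1=(1.7077, 0.8414)
step 27: x0=(-0.0542, 0.0075) x1=(1.7286, 0.8465)
step 28: x0=(-0.0648, 0.0147) x1=(1.7495, 0.8516)
step 29: x0=(-0.0753, 0.0218) x1=(1.7703, 0.8566)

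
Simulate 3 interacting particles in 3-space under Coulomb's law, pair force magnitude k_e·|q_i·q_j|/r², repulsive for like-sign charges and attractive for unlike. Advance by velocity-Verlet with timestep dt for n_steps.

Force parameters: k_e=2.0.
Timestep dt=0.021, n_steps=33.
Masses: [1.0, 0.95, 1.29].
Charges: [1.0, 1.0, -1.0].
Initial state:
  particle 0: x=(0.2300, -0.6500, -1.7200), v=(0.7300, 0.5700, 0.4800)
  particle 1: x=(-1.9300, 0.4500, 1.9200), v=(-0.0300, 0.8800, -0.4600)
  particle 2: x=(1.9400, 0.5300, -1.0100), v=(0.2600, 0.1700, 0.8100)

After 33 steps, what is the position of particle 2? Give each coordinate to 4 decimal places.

step 0: x0=(0.2300, -0.6500, -1.7200) x1=(-1.9300, 0.4500, 1.9200) x2=(1.9400, 0.5300, -1.0100)
step 1: x0=(0.2454, -0.6380, -1.7099) x1=(-1.9306, 0.4685, 1.9103) x2=(1.9454, 0.5335, -0.9930)
step 2: x0=(0.2610, -0.6259, -1.6998) x1=(-1.9312, 0.4870, 1.9007) x2=(1.9507, 0.5370, -0.9760)
step 3: x0=(0.2767, -0.6137, -1.6897) x1=(-1.9319, 0.5055, 1.8911) x2=(1.9558, 0.5404, -0.9591)
step 4: x0=(0.2927, -0.6014, -1.6795) x1=(-1.9325, 0.5240, 1.8815) x2=(1.9608, 0.5437, -0.9422)
step 5: x0=(0.3087, -0.5891, -1.6693) x1=(-1.9331, 0.5426, 1.8719) x2=(1.9656, 0.5469, -0.9253)
step 6: x0=(0.3250, -0.5766, -1.6591) x1=(-1.9336, 0.5611, 1.8623) x2=(1.9703, 0.5500, -0.9085)
step 7: x0=(0.3414, -0.5641, -1.6488) x1=(-1.9342, 0.5797, 1.8528) x2=(1.9749, 0.5531, -0.8917)
step 8: x0=(0.3581, -0.5514, -1.6386) x1=(-1.9348, 0.5983, 1.8433) x2=(1.9793, 0.5561, -0.8749)
step 9: x0=(0.3748, -0.5387, -1.6283) x1=(-1.9354, 0.6168, 1.8337) x2=(1.9836, 0.5590, -0.8582)
step 10: x0=(0.3918, -0.5259, -1.6179) x1=(-1.9359, 0.6354, 1.8242) x2=(1.9877, 0.5618, -0.8415)
step 11: x0=(0.4090, -0.5129, -1.6075) x1=(-1.9365, 0.6541, 1.8147) x2=(1.9917, 0.5645, -0.8249)
step 12: x0=(0.4263, -0.4999, -1.5971) x1=(-1.9370, 0.6727, 1.8053) x2=(1.9956, 0.5672, -0.8083)
step 13: x0=(0.4438, -0.4868, -1.5866) x1=(-1.9376, 0.6913, 1.7958) x2=(1.9993, 0.5698, -0.7917)
step 14: x0=(0.4615, -0.4736, -1.5761) x1=(-1.9381, 0.7100, 1.7864) x2=(2.0028, 0.5722, -0.7752)
step 15: x0=(0.4794, -0.4603, -1.5655) x1=(-1.9386, 0.7286, 1.7770) x2=(2.0062, 0.5746, -0.7588)
step 16: x0=(0.4975, -0.4469, -1.5549) x1=(-1.9391, 0.7473, 1.7676) x2=(2.0094, 0.5770, -0.7424)
step 17: x0=(0.5158, -0.4334, -1.5443) x1=(-1.9397, 0.7660, 1.7582) x2=(2.0125, 0.5792, -0.7260)
step 18: x0=(0.5343, -0.4198, -1.5335) x1=(-1.9402, 0.7847, 1.7488) x2=(2.0154, 0.5813, -0.7097)
step 19: x0=(0.5530, -0.4061, -1.5228) x1=(-1.9407, 0.8034, 1.7395) x2=(2.0182, 0.5834, -0.6935)
step 20: x0=(0.5718, -0.3923, -1.5119) x1=(-1.9411, 0.8222, 1.7301) x2=(2.0208, 0.5854, -0.6773)
step 21: x0=(0.5909, -0.3784, -1.5010) x1=(-1.9416, 0.8409, 1.7208) x2=(2.0232, 0.5872, -0.6612)
step 22: x0=(0.6102, -0.3644, -1.4900) x1=(-1.9421, 0.8597, 1.7115) x2=(2.0255, 0.5890, -0.6451)
step 23: x0=(0.6297, -0.3503, -1.4790) x1=(-1.9426, 0.8784, 1.7022) x2=(2.0276, 0.5907, -0.6291)
step 24: x0=(0.6494, -0.3360, -1.4679) x1=(-1.9430, 0.8972, 1.6929) x2=(2.0296, 0.5923, -0.6132)
step 25: x0=(0.6694, -0.3217, -1.4567) x1=(-1.9435, 0.9160, 1.6837) x2=(2.0313, 0.5938, -0.5973)
step 26: x0=(0.6895, -0.3072, -1.4454) x1=(-1.9439, 0.9348, 1.6744) x2=(2.0329, 0.5952, -0.5816)
step 27: x0=(0.7099, -0.2927, -1.4340) x1=(-1.9444, 0.9536, 1.6652) x2=(2.0343, 0.5965, -0.5659)
step 28: x0=(0.7305, -0.2780, -1.4226) x1=(-1.9448, 0.9724, 1.6560) x2=(2.0356, 0.5977, -0.5503)
step 29: x0=(0.7513, -0.2632, -1.4110) x1=(-1.9452, 0.9912, 1.6468) x2=(2.0366, 0.5988, -0.5348)
step 30: x0=(0.7724, -0.2482, -1.3993) x1=(-1.9457, 1.0101, 1.6376) x2=(2.0375, 0.5998, -0.5193)
step 31: x0=(0.7936, -0.2332, -1.3875) x1=(-1.9461, 1.0290, 1.6285) x2=(2.0382, 0.6007, -0.5040)
step 32: x0=(0.8152, -0.2180, -1.3757) x1=(-1.9465, 1.0478, 1.6193) x2=(2.0387, 0.6015, -0.4888)
step 33: x0=(0.8370, -0.2027, -1.3637) x1=(-1.9469, 1.0667, 1.6102) x2=(2.0390, 0.6022, -0.4736)

(2.0390, 0.6022, -0.4736)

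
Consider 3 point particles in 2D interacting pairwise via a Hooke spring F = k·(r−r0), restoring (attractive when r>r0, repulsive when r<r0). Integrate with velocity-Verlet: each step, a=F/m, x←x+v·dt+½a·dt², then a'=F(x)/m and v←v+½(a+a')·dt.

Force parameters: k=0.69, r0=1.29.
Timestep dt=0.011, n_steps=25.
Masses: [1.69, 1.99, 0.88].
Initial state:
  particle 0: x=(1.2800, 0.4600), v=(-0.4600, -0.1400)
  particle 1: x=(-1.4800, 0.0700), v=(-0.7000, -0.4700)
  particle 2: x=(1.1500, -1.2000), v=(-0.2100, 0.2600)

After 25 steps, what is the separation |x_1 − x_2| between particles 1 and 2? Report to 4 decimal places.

2.8747

step 0: x0=(1.2800, 0.4600) x1=(-1.4800, 0.0700) x2=(1.1500, -1.2000)
step 1: x0=(1.2749, 0.4584) x1=(-1.4876, 0.0648) x2=(1.1476, -1.1971)
step 2: x0=(1.2697, 0.4569) x1=(-1.4952, 0.0596) x2=(1.1451, -1.1941)
step 3: x0=(1.2645, 0.4553) x1=(-1.5025, 0.0544) x2=(1.1425, -1.1910)
step 4: x0=(1.2592, 0.4536) x1=(-1.5098, 0.0492) x2=(1.1397, -1.1877)
step 5: x0=(1.2538, 0.4519) x1=(-1.5169, 0.0439) x2=(1.1367, -1.1844)
step 6: x0=(1.2483, 0.4502) x1=(-1.5240, 0.0386) x2=(1.1337, -1.1810)
step 7: x0=(1.2427, 0.4485) x1=(-1.5309, 0.0333) x2=(1.1305, -1.1775)
step 8: x0=(1.2371, 0.4468) x1=(-1.5376, 0.0280) x2=(1.1271, -1.1739)
step 9: x0=(1.2314, 0.4450) x1=(-1.5443, 0.0227) x2=(1.1236, -1.1702)
step 10: x0=(1.2257, 0.4432) x1=(-1.5508, 0.0173) x2=(1.1200, -1.1664)
step 11: x0=(1.2198, 0.4413) x1=(-1.5572, 0.0119) x2=(1.1163, -1.1625)
step 12: x0=(1.2139, 0.4395) x1=(-1.5634, 0.0065) x2=(1.1124, -1.1585)
step 13: x0=(1.2079, 0.4376) x1=(-1.5696, 0.0011) x2=(1.1083, -1.1545)
step 14: x0=(1.2018, 0.4357) x1=(-1.5756, -0.0043) x2=(1.1041, -1.1503)
step 15: x0=(1.1957, 0.4337) x1=(-1.5815, -0.0097) x2=(1.0998, -1.1461)
step 16: x0=(1.1894, 0.4318) x1=(-1.5872, -0.0152) x2=(1.0953, -1.1417)
step 17: x0=(1.1831, 0.4298) x1=(-1.5929, -0.0207) x2=(1.0907, -1.1373)
step 18: x0=(1.1768, 0.4278) x1=(-1.5984, -0.0262) x2=(1.0860, -1.1328)
step 19: x0=(1.1703, 0.4257) x1=(-1.6037, -0.0317) x2=(1.0811, -1.1282)
step 20: x0=(1.1638, 0.4236) x1=(-1.6090, -0.0372) x2=(1.0761, -1.1235)
step 21: x0=(1.1572, 0.4215) x1=(-1.6141, -0.0427) x2=(1.0709, -1.1187)
step 22: x0=(1.1505, 0.4194) x1=(-1.6191, -0.0483) x2=(1.0656, -1.1139)
step 23: x0=(1.1438, 0.4173) x1=(-1.6240, -0.0539) x2=(1.0602, -1.1090)
step 24: x0=(1.1369, 0.4151) x1=(-1.6288, -0.0594) x2=(1.0546, -1.1040)
step 25: x0=(1.1301, 0.4129) x1=(-1.6334, -0.0650) x2=(1.0489, -1.0989)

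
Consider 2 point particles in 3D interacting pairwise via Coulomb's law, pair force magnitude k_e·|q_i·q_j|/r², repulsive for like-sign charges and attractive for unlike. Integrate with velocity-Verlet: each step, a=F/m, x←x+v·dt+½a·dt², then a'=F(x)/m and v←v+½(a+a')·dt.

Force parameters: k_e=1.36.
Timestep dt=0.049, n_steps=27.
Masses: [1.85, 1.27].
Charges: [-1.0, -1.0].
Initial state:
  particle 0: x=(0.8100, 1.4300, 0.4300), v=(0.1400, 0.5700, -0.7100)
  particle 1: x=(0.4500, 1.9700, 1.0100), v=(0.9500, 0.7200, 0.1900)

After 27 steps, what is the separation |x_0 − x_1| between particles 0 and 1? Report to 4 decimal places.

step 0: x0=(0.8100, 1.4300, 0.4300) x1=(0.4500, 1.9700, 1.0100)
step 1: x0=(0.8173, 1.4572, 0.3944) x1=(0.4958, 2.0063, 1.0204)
step 2: x0=(0.8255, 1.4831, 0.3573) x1=(0.5405, 2.0447, 1.0331)
step 3: x0=(0.8343, 1.5076, 0.3187) x1=(0.5843, 2.0848, 1.0481)
step 4: x0=(0.8435, 1.5311, 0.2786) x1=(0.6273, 2.1266, 1.0651)
step 5: x0=(0.8532, 1.5535, 0.2372) x1=(0.6698, 2.1699, 1.0840)
step 6: x0=(0.8631, 1.5750, 0.1945) x1=(0.7119, 2.2145, 1.1048)
step 7: x0=(0.8732, 1.5958, 0.1507) x1=(0.7538, 2.2603, 1.1272)
step 8: x0=(0.8834, 1.6158, 0.1059) x1=(0.7954, 2.3071, 1.1512)
step 9: x0=(0.8937, 1.6352, 0.0601) x1=(0.8369, 2.3548, 1.1765)
step 10: x0=(0.9041, 1.6541, 0.0135) x1=(0.8784, 2.4033, 1.2030)
step 11: x0=(0.9144, 1.6724, -0.0338) x1=(0.9199, 2.4525, 1.2306)
step 12: x0=(0.9248, 1.6904, -0.0819) x1=(0.9613, 2.5022, 1.2592)
step 13: x0=(0.9351, 1.7080, -0.1305) x1=(1.0028, 2.5526, 1.2887)
step 14: x0=(0.9454, 1.7253, -0.1797) x1=(1.0443, 2.6034, 1.3190)
step 15: x0=(0.9557, 1.7423, -0.2294) x1=(1.0859, 2.6546, 1.3501)
step 16: x0=(0.9660, 1.7590, -0.2796) x1=(1.1275, 2.7062, 1.3818)
step 17: x0=(0.9762, 1.7754, -0.3302) x1=(1.1692, 2.7582, 1.4141)
step 18: x0=(0.9863, 1.7917, -0.3811) x1=(1.2109, 2.8105, 1.4469)
step 19: x0=(0.9965, 1.8078, -0.4324) x1=(1.2527, 2.8630, 1.4803)
step 20: x0=(1.0065, 1.8237, -0.4840) x1=(1.2946, 2.9159, 1.5141)
step 21: x0=(1.0166, 1.8394, -0.5359) x1=(1.3365, 2.9689, 1.5484)
step 22: x0=(1.0266, 1.8550, -0.5881) x1=(1.3785, 3.0222, 1.5830)
step 23: x0=(1.0365, 1.8704, -0.6406) x1=(1.4205, 3.0756, 1.6180)
step 24: x0=(1.0464, 1.8858, -0.6932) x1=(1.4626, 3.1292, 1.6533)
step 25: x0=(1.0563, 1.9010, -0.7461) x1=(1.5047, 3.1830, 1.6890)
step 26: x0=(1.0662, 1.9161, -0.7992) x1=(1.5470, 3.2370, 1.7249)
step 27: x0=(1.0760, 1.9311, -0.8524) x1=(1.5892, 3.2911, 1.7611)

2.9905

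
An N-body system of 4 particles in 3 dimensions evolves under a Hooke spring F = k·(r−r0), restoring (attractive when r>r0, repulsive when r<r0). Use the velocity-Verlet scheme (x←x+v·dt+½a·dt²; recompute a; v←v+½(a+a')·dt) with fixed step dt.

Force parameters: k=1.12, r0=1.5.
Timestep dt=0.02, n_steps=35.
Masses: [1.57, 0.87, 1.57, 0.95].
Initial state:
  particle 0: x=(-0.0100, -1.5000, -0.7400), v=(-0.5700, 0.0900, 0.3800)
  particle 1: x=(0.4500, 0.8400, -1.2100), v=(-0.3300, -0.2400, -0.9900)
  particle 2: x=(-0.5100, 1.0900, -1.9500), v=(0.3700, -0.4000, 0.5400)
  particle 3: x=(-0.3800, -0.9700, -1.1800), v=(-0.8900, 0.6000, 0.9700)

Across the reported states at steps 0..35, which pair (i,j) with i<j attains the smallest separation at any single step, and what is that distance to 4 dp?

pair (1,2), distance 0.6696

step 0: x0=(-0.0100, -1.5000, -0.7400) x1=(0.4500, 0.8400, -1.2100) x2=(-0.5100, 1.0900, -1.9500) x3=(-0.3800, -0.9700, -1.1800)
step 1: x0=(-0.0214, -1.4980, -0.7325) x1=(0.4434, 0.8348, -1.2297) x2=(-0.5026, 1.0817, -1.9391) x3=(-0.3978, -0.9576, -1.1608)
step 2: x0=(-0.0326, -1.4955, -0.7250) x1=(0.4366, 0.8290, -1.2492) x2=(-0.4952, 1.0730, -1.9280) x3=(-0.4158, -0.9445, -1.1418)
step 3: x0=(-0.0438, -1.4925, -0.7177) x1=(0.4298, 0.8224, -1.2685) x2=(-0.4877, 1.0637, -1.9168) x3=(-0.4338, -0.9307, -1.1232)
step 4: x0=(-0.0549, -1.4891, -0.7105) x1=(0.4230, 0.8151, -1.2876) x2=(-0.4803, 1.0539, -1.9053) x3=(-0.4518, -0.9161, -1.1048)
step 5: x0=(-0.0659, -1.4852, -0.7034) x1=(0.4161, 0.8071, -1.3064) x2=(-0.4730, 1.0436, -1.8937) x3=(-0.4700, -0.9009, -1.0868)
step 6: x0=(-0.0769, -1.4809, -0.6965) x1=(0.4092, 0.7984, -1.3250) x2=(-0.4656, 1.0328, -1.8819) x3=(-0.4882, -0.8849, -1.0690)
step 7: x0=(-0.0877, -1.4761, -0.6896) x1=(0.4023, 0.7891, -1.3433) x2=(-0.4583, 1.0216, -1.8700) x3=(-0.5065, -0.8683, -1.0516)
step 8: x0=(-0.0984, -1.4709, -0.6830) x1=(0.3954, 0.7790, -1.3614) x2=(-0.4511, 1.0100, -1.8579) x3=(-0.5248, -0.8511, -1.0344)
step 9: x0=(-0.1090, -1.4653, -0.6764) x1=(0.3885, 0.7683, -1.3791) x2=(-0.4440, 0.9979, -1.8457) x3=(-0.5432, -0.8332, -1.0174)
step 10: x0=(-0.1195, -1.4593, -0.6701) x1=(0.3816, 0.7569, -1.3965) x2=(-0.4369, 0.9854, -1.8334) x3=(-0.5617, -0.8147, -1.0008)
step 11: x0=(-0.1299, -1.4529, -0.6638) x1=(0.3748, 0.7449, -1.4137) x2=(-0.4300, 0.9725, -1.8209) x3=(-0.5802, -0.7957, -0.9844)
step 12: x0=(-0.1401, -1.4460, -0.6578) x1=(0.3680, 0.7322, -1.4305) x2=(-0.4232, 0.9592, -1.8082) x3=(-0.5988, -0.7760, -0.9682)
step 13: x0=(-0.1503, -1.4388, -0.6519) x1=(0.3613, 0.7189, -1.4470) x2=(-0.4164, 0.9455, -1.7955) x3=(-0.6175, -0.7558, -0.9523)
step 14: x0=(-0.1604, -1.4312, -0.6461) x1=(0.3547, 0.7050, -1.4631) x2=(-0.4099, 0.9315, -1.7826) x3=(-0.6361, -0.7351, -0.9365)
step 15: x0=(-0.1703, -1.4232, -0.6406) x1=(0.3483, 0.6905, -1.4790) x2=(-0.4034, 0.9172, -1.7696) x3=(-0.6549, -0.7139, -0.9211)
step 16: x0=(-0.1801, -1.4149, -0.6351) x1=(0.3419, 0.6753, -1.4945) x2=(-0.3971, 0.9025, -1.7564) x3=(-0.6736, -0.6922, -0.9058)
step 17: x0=(-0.1898, -1.4062, -0.6299) x1=(0.3357, 0.6596, -1.5097) x2=(-0.3910, 0.8875, -1.7432) x3=(-0.6925, -0.6700, -0.8907)
step 18: x0=(-0.1994, -1.3971, -0.6249) x1=(0.3296, 0.6432, -1.5246) x2=(-0.3851, 0.8722, -1.7299) x3=(-0.7113, -0.6474, -0.8758)
step 19: x0=(-0.2089, -1.3878, -0.6200) x1=(0.3237, 0.6263, -1.5392) x2=(-0.3793, 0.8567, -1.7164) x3=(-0.7302, -0.6244, -0.8611)
step 20: x0=(-0.2182, -1.3780, -0.6153) x1=(0.3179, 0.6088, -1.5535) x2=(-0.3738, 0.8409, -1.7028) x3=(-0.7492, -0.6010, -0.8466)
step 21: x0=(-0.2275, -1.3680, -0.6107) x1=(0.3124, 0.5908, -1.5675) x2=(-0.3684, 0.8249, -1.6891) x3=(-0.7682, -0.5772, -0.8322)
step 22: x0=(-0.2366, -1.3577, -0.6064) x1=(0.3070, 0.5722, -1.5812) x2=(-0.3632, 0.8086, -1.6753) x3=(-0.7872, -0.5531, -0.8180)
step 23: x0=(-0.2456, -1.3470, -0.6022) x1=(0.3019, 0.5531, -1.5946) x2=(-0.3583, 0.7922, -1.6614) x3=(-0.8063, -0.5286, -0.8039)
step 24: x0=(-0.2545, -1.3361, -0.5982) x1=(0.2970, 0.5334, -1.6078) x2=(-0.3535, 0.7755, -1.6474) x3=(-0.8254, -0.5039, -0.7899)
step 25: x0=(-0.2632, -1.3249, -0.5944) x1=(0.2923, 0.5133, -1.6207) x2=(-0.3490, 0.7588, -1.6333) x3=(-0.8445, -0.4788, -0.7761)
step 26: x0=(-0.2719, -1.3134, -0.5907) x1=(0.2878, 0.4926, -1.6334) x2=(-0.3446, 0.7418, -1.6190) x3=(-0.8637, -0.4535, -0.7624)
step 27: x0=(-0.2805, -1.3017, -0.5872) x1=(0.2835, 0.4714, -1.6458) x2=(-0.3405, 0.7247, -1.6047) x3=(-0.8829, -0.4279, -0.7488)
step 28: x0=(-0.2889, -1.2897, -0.5839) x1=(0.2795, 0.4497, -1.6581) x2=(-0.3366, 0.7076, -1.5902) x3=(-0.9021, -0.4021, -0.7352)
step 29: x0=(-0.2972, -1.2775, -0.5808) x1=(0.2757, 0.4275, -1.6702) x2=(-0.3330, 0.6903, -1.5756) x3=(-0.9214, -0.3761, -0.7218)
step 30: x0=(-0.3054, -1.2650, -0.5778) x1=(0.2721, 0.4049, -1.6822) x2=(-0.3295, 0.6729, -1.5609) x3=(-0.9407, -0.3499, -0.7084)
step 31: x0=(-0.3136, -1.2523, -0.5750) x1=(0.2687, 0.3818, -1.6940) x2=(-0.3262, 0.6555, -1.5460) x3=(-0.9601, -0.3235, -0.6952)
step 32: x0=(-0.3216, -1.2395, -0.5723) x1=(0.2656, 0.3582, -1.7056) x2=(-0.3232, 0.6380, -1.5311) x3=(-0.9795, -0.2969, -0.6819)
step 33: x0=(-0.3295, -1.2264, -0.5698) x1=(0.2626, 0.3342, -1.7171) x2=(-0.3203, 0.6204, -1.5160) x3=(-0.9989, -0.2702, -0.6688)
step 34: x0=(-0.3373, -1.2131, -0.5675) x1=(0.2598, 0.3098, -1.7286) x2=(-0.3176, 0.6029, -1.5008) x3=(-1.0183, -0.2433, -0.6557)
step 35: x0=(-0.3450, -1.1997, -0.5653) x1=(0.2573, 0.2849, -1.7399) x2=(-0.3152, 0.5853, -1.4854) x3=(-1.0378, -0.2163, -0.6426)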